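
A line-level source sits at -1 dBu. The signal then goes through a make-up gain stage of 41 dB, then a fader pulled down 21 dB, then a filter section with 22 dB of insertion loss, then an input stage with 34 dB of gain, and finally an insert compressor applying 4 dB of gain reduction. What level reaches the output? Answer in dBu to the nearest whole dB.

In dB, series stages simply add:
-1 + 41 − 21 − 22 + 34 − 4 = +27 dBu.

+27 dBu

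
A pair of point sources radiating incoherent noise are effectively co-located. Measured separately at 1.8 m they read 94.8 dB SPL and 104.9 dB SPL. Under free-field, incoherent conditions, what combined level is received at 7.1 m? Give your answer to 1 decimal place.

93.4 dB SPL

Combined at 1.8 m: 10·log₁₀(10^(94.8/10)+10^(104.9/10)) = 105.30 dB SPL.
Then apply −20·log₁₀(7.1/1.8) = -11.92 dB → 93.4 dB SPL.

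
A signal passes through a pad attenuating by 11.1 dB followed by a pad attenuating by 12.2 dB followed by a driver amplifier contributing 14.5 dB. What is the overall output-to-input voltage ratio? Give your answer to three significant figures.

0.363

Net gain = (−11.1) + (−12.2) + 14.5 = -8.8 dB.
Voltage ratio = 10^(-8.8/20) = 0.363.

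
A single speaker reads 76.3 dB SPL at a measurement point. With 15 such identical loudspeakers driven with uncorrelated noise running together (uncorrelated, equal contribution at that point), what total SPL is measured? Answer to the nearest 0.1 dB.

15 equal incoherent sources raise the level by 10·log₁₀(15) = 11.76 dB.
L_total = 76.3 + 11.76 = 88.1 dB SPL.

88.1 dB SPL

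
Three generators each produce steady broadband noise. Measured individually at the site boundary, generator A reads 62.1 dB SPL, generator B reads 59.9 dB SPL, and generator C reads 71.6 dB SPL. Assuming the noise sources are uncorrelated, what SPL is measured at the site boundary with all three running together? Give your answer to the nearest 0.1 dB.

Add the sources as powers (linear), then convert back to dB:
L_total = 10·log₁₀(10^(62.1/10) + 10^(59.9/10) + 10^(71.6/10)) = 10·log₁₀(17050000) = 72.3 dB SPL.

72.3 dB SPL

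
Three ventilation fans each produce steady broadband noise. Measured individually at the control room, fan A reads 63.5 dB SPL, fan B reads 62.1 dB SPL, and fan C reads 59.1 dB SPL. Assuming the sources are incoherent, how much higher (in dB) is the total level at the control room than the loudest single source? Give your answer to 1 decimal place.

Incoherent sources sum as intensities:
L_total = 10·log₁₀(10^(63.5/10) + 10^(62.1/10) + 10^(59.1/10)) = 66.70 dB SPL.
Excess over the loudest (63.5 dB): 66.70 − 63.5 = 3.2 dB.

3.2 dB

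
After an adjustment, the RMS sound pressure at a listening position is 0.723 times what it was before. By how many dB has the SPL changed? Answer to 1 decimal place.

-2.8 dB

SPL change from a pressure ratio uses the 20·log₁₀ form:
20·log₁₀(0.723) = -2.8 dB.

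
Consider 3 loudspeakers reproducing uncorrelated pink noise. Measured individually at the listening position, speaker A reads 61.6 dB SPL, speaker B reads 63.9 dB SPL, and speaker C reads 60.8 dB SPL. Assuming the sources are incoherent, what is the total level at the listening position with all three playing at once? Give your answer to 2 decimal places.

Add the sources as powers (linear), then convert back to dB:
L_total = 10·log₁₀(10^(61.6/10) + 10^(63.9/10) + 10^(60.8/10)) = 10·log₁₀(5102000) = 67.08 dB SPL.

67.08 dB SPL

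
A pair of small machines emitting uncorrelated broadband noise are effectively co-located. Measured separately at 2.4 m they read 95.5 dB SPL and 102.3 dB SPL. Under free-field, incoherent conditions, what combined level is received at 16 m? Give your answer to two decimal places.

Combined at 2.4 m: 10·log₁₀(10^(95.5/10)+10^(102.3/10)) = 103.124 dB SPL.
Then apply −20·log₁₀(16/2.4) = -16.478 dB → 86.65 dB SPL.

86.65 dB SPL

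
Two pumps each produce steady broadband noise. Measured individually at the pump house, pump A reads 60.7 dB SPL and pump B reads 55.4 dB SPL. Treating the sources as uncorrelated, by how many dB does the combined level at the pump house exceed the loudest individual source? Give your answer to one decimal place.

1.1 dB

Add the sources as powers (linear), then convert back to dB:
L_total = 10·log₁₀(10^(60.7/10) + 10^(55.4/10)) = 61.82 dB SPL.
Excess over the loudest (60.7 dB): 61.82 − 60.7 = 1.1 dB.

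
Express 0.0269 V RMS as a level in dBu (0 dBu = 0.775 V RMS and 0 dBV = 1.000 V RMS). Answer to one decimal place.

-29.2 dBu

dBu = 20·log₁₀(V / 0.775 V).
20·log₁₀(0.0269/0.775) = -29.2 dBu.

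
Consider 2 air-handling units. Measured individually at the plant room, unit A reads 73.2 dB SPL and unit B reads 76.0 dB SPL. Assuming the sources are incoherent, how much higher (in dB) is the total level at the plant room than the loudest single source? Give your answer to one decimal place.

1.8 dB

Incoherent sources sum as intensities:
L_total = 10·log₁₀(10^(73.2/10) + 10^(76.0/10)) = 77.83 dB SPL.
Excess over the loudest (76.0 dB): 77.83 − 76.0 = 1.8 dB.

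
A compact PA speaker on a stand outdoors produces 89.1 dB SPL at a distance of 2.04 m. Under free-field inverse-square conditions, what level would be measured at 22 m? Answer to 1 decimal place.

For a point source in a free field, ΔL = −20·log₁₀(d₂/d₁).
ΔL = −20·log₁₀(22/2.04) = -20.66 dB, so L₂ = 89.1 + (-20.66) = 68.4 dB SPL.

68.4 dB SPL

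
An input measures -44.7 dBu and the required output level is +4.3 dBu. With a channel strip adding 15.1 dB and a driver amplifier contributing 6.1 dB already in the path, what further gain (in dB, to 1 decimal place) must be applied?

27.8 dB

The required make-up gain is the shortfall in the dB sum.
G = +4.3 − (-44.7) − 15.1 − 6.1 = 27.8 dB.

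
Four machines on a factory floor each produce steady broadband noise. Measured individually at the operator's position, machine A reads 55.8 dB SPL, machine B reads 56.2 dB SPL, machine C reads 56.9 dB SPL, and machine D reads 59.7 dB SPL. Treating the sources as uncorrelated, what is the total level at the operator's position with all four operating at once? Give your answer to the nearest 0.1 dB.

63.5 dB SPL

Uncorrelated sources add in intensity (power), not in dB.
L_total = 10·log₁₀(10^(55.8/10) + 10^(56.2/10) + 10^(56.9/10) + 10^(59.7/10)) = 10·log₁₀(2220000) = 63.5 dB SPL.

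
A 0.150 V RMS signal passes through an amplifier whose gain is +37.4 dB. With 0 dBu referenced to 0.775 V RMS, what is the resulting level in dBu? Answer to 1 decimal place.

+23.1 dBu

Input level: 20·log₁₀(0.150/0.775) = -14.26 dBu.
Output: -14.26 + 37.4 = +23.1 dBu.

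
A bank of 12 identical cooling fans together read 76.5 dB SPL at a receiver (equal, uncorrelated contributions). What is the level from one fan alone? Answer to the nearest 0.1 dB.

12 equal incoherent sources add 10·log₁₀(12) = 10.79 dB over one source.
L_one = 76.5 − 10.79 = 65.7 dB SPL.

65.7 dB SPL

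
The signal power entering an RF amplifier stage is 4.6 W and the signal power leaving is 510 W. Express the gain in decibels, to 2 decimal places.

Power ratio → dB uses the 10·log₁₀ form:
10·log₁₀(510/4.6) = 10·log₁₀(110.9) = 20.45 dB.

20.45 dB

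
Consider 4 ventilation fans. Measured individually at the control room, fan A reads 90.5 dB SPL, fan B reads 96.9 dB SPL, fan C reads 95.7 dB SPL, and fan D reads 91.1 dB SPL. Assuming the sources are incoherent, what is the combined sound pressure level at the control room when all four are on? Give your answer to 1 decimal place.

Add the sources as powers (linear), then convert back to dB:
L_total = 10·log₁₀(10^(90.5/10) + 10^(96.9/10) + 10^(95.7/10) + 10^(91.1/10)) = 10·log₁₀(11023000000) = 100.4 dB SPL.

100.4 dB SPL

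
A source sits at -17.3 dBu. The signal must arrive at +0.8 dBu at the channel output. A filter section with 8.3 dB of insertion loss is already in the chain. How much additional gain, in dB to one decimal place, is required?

The required make-up gain is the shortfall in the dB sum.
G = +0.8 − (-17.3) + 8.3 = 26.4 dB.

26.4 dB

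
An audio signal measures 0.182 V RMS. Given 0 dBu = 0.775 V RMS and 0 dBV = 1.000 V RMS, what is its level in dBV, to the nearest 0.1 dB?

dBV = 20·log₁₀(V / 1.000 V).
20·log₁₀(0.182/1.000) = -14.8 dBV.

-14.8 dBV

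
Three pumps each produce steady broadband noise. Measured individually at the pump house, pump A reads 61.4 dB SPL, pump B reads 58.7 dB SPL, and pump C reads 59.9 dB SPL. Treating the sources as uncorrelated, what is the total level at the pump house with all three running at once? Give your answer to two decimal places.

64.91 dB SPL

Incoherent sources sum as intensities:
L_total = 10·log₁₀(10^(61.4/10) + 10^(58.7/10) + 10^(59.9/10)) = 10·log₁₀(3099000) = 64.91 dB SPL.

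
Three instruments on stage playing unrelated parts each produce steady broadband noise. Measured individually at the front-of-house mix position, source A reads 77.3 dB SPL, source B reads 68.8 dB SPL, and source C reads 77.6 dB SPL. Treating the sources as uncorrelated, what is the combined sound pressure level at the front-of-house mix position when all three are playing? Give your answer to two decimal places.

Incoherent sources sum as intensities:
L_total = 10·log₁₀(10^(77.3/10) + 10^(68.8/10) + 10^(77.6/10)) = 10·log₁₀(118800000) = 80.75 dB SPL.

80.75 dB SPL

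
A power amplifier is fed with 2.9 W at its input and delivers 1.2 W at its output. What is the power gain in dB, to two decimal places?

Power ratio → dB uses the 10·log₁₀ form:
10·log₁₀(1.2/2.9) = 10·log₁₀(0.4138) = -3.83 dB.

-3.83 dB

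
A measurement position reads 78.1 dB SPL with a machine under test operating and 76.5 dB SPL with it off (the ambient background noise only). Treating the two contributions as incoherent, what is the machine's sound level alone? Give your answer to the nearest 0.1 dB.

Background correction is a power subtraction:
L_src = 10·log₁₀(10^(78.1/10) − 10^(76.5/10)) = 10·log₁₀(19900000) = 73.0 dB SPL.

73.0 dB SPL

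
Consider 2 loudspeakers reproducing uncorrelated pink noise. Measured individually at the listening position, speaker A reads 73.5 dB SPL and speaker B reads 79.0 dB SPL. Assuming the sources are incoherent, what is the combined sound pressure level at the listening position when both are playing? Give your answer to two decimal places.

Incoherent sources sum as intensities:
L_total = 10·log₁₀(10^(73.5/10) + 10^(79.0/10)) = 10·log₁₀(101800000) = 80.08 dB SPL.

80.08 dB SPL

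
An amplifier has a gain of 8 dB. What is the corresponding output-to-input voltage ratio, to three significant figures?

Voltage ratio = 10^(dB/20).
10^(8/20) = 10^(0.4000) = 2.51.

2.51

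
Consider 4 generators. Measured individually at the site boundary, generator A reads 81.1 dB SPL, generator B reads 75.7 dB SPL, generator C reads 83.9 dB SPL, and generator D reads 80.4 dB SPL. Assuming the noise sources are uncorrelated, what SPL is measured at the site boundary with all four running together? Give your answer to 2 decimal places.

Incoherent sources sum as intensities:
L_total = 10·log₁₀(10^(81.1/10) + 10^(75.7/10) + 10^(83.9/10) + 10^(80.4/10)) = 10·log₁₀(521100000) = 87.17 dB SPL.

87.17 dB SPL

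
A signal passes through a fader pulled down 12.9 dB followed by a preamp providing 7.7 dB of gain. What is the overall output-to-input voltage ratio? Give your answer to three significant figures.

Net gain = (−12.9) + 7.7 = -5.2 dB.
Voltage ratio = 10^(-5.2/20) = 0.550.

0.550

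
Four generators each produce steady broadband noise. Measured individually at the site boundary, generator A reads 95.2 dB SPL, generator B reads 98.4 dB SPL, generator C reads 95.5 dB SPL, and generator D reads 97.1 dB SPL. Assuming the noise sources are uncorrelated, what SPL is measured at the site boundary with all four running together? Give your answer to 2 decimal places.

Incoherent sources sum as intensities:
L_total = 10·log₁₀(10^(95.2/10) + 10^(98.4/10) + 10^(95.5/10) + 10^(97.1/10)) = 10·log₁₀(18906000000) = 102.77 dB SPL.

102.77 dB SPL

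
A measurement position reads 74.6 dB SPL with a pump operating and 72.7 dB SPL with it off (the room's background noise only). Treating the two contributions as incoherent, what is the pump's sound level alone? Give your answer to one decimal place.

Remove the background by subtracting linear intensities:
L_src = 10·log₁₀(10^(74.6/10) − 10^(72.7/10)) = 10·log₁₀(10220000) = 70.1 dB SPL.

70.1 dB SPL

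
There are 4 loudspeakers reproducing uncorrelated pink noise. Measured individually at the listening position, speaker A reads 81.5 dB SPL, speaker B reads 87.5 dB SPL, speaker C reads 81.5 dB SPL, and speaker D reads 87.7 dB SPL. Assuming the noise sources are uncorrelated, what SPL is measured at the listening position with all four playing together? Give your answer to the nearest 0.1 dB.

91.6 dB SPL

Incoherent sources sum as intensities:
L_total = 10·log₁₀(10^(81.5/10) + 10^(87.5/10) + 10^(81.5/10) + 10^(87.7/10)) = 10·log₁₀(1434000000) = 91.6 dB SPL.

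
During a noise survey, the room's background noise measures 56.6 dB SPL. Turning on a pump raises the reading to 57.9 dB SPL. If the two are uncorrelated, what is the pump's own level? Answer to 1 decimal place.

52.0 dB SPL

Subtract intensities: L_src = 10·log₁₀(10^(L_total/10) − 10^(L_bg/10)).
L_src = 10·log₁₀(10^(57.9/10) − 10^(56.6/10)) = 10·log₁₀(159500) = 52.0 dB SPL.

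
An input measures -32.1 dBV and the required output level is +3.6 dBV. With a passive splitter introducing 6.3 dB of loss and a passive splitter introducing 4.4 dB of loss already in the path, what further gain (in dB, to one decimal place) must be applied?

The required make-up gain is the shortfall in the dB sum.
G = +3.6 − (-32.1) + 6.3 + 4.4 = 46.4 dB.

46.4 dB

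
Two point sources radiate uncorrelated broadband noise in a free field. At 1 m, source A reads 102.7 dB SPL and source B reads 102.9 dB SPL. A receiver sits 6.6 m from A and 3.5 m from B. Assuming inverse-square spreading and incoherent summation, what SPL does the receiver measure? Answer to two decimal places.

At the listener: L_A = 102.7 − 20·log₁₀(6.6) = 86.309 dB; L_B = 102.9 − 20·log₁₀(3.5) = 92.019 dB.
Combined: 10·log₁₀(10^(86.309/10)+10^(92.019/10)) = 93.05 dB SPL.

93.05 dB SPL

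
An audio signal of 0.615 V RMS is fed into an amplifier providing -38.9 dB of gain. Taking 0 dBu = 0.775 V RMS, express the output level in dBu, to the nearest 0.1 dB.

-40.9 dBu

Input level: 20·log₁₀(0.615/0.775) = -2.01 dBu.
Output: -2.01 − 38.9 = -40.9 dBu.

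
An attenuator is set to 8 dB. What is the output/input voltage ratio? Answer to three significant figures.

Voltage ratio = 10^(dB/20).
10^(-8/20) = 10^(-0.4000) = 0.398.

0.398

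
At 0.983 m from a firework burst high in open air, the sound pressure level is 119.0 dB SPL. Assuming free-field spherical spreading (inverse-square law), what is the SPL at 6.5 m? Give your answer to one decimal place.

102.6 dB SPL

Inverse-square spreading gives ΔL = −20·log₁₀(d₂/d₁).
ΔL = −20·log₁₀(6.5/0.983) = -16.41 dB, so L₂ = 119.0 + (-16.41) = 102.6 dB SPL.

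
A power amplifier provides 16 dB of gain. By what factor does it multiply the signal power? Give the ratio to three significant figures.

Power ratio = 10^(dB/10).
10^(16/10) = 10^(1.600) = 39.8.

39.8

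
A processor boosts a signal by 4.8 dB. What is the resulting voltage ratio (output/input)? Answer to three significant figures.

1.74

Voltage ratio = 10^(dB/20).
10^(4.8/20) = 10^(0.2400) = 1.74.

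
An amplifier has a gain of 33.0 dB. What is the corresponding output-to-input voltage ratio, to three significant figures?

44.7

Voltage ratio = 10^(dB/20).
10^(33.0/20) = 10^(1.650) = 44.7.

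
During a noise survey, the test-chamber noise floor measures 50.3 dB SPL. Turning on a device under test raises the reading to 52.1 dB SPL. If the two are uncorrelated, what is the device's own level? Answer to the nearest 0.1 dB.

47.4 dB SPL

Background correction is a power subtraction:
L_src = 10·log₁₀(10^(52.1/10) − 10^(50.3/10)) = 10·log₁₀(55030) = 47.4 dB SPL.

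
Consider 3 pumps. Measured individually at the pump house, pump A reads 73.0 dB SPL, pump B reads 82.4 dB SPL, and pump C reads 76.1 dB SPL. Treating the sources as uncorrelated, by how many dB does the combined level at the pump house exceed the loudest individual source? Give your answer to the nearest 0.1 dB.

Add the sources as powers (linear), then convert back to dB:
L_total = 10·log₁₀(10^(73.0/10) + 10^(82.4/10) + 10^(76.1/10)) = 83.70 dB SPL.
Excess over the loudest (82.4 dB): 83.70 − 82.4 = 1.3 dB.

1.3 dB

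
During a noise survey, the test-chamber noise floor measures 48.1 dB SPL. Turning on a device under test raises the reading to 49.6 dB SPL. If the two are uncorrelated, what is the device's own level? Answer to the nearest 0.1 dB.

44.3 dB SPL

Subtract intensities: L_src = 10·log₁₀(10^(L_total/10) − 10^(L_bg/10)).
L_src = 10·log₁₀(10^(49.6/10) − 10^(48.1/10)) = 10·log₁₀(26640) = 44.3 dB SPL.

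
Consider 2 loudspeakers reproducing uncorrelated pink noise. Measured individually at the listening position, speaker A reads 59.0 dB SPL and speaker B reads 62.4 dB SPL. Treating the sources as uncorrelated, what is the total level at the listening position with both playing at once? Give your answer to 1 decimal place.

Uncorrelated sources add in intensity (power), not in dB.
L_total = 10·log₁₀(10^(59.0/10) + 10^(62.4/10)) = 10·log₁₀(2532000) = 64.0 dB SPL.

64.0 dB SPL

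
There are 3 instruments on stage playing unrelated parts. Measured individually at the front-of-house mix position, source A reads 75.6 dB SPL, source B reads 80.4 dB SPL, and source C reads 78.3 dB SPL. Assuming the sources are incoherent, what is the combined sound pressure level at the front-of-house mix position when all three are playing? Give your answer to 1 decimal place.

Add the sources as powers (linear), then convert back to dB:
L_total = 10·log₁₀(10^(75.6/10) + 10^(80.4/10) + 10^(78.3/10)) = 10·log₁₀(213600000) = 83.3 dB SPL.

83.3 dB SPL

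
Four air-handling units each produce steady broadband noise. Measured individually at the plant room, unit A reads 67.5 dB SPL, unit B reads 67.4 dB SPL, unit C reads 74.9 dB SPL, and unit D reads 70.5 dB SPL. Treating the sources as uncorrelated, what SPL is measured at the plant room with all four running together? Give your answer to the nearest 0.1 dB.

Add the sources as powers (linear), then convert back to dB:
L_total = 10·log₁₀(10^(67.5/10) + 10^(67.4/10) + 10^(74.9/10) + 10^(70.5/10)) = 10·log₁₀(53240000) = 77.3 dB SPL.

77.3 dB SPL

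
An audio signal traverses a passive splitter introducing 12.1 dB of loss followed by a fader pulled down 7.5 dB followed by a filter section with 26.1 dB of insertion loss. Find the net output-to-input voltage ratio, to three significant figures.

Net gain = (−12.1) + (−7.5) + (−26.1) = -45.7 dB.
Voltage ratio = 10^(-45.7/20) = 0.00519.

0.00519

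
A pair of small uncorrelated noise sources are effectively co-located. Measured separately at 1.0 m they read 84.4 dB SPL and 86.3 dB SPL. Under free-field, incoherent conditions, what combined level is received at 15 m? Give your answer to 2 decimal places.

64.94 dB SPL

Combined at 1.0 m: 10·log₁₀(10^(84.4/10)+10^(86.3/10)) = 88.463 dB SPL.
Then apply −20·log₁₀(15/1.0) = -23.522 dB → 64.94 dB SPL.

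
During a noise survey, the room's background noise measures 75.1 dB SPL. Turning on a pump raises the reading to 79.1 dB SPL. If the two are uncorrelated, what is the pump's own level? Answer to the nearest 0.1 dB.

Background correction is a power subtraction:
L_src = 10·log₁₀(10^(79.1/10) − 10^(75.1/10)) = 10·log₁₀(48920000) = 76.9 dB SPL.

76.9 dB SPL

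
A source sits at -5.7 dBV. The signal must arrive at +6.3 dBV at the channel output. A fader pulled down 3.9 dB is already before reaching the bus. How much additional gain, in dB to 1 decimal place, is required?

The required make-up gain is the shortfall in the dB sum.
G = +6.3 − (-5.7) + 3.9 = 15.9 dB.

15.9 dB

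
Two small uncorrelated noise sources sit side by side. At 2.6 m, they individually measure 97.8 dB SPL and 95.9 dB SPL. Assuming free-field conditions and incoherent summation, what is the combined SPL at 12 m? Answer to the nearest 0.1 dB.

86.7 dB SPL

Combined at 2.6 m: 10·log₁₀(10^(97.8/10)+10^(95.9/10)) = 99.96 dB SPL.
Then apply −20·log₁₀(12/2.6) = -13.28 dB → 86.7 dB SPL.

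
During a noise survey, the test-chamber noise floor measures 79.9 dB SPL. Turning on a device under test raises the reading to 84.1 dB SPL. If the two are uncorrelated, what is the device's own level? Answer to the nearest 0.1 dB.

82.0 dB SPL

Background correction is a power subtraction:
L_src = 10·log₁₀(10^(84.1/10) − 10^(79.9/10)) = 10·log₁₀(159300000) = 82.0 dB SPL.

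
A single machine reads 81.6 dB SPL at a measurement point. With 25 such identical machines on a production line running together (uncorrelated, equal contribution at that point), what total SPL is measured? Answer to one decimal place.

95.6 dB SPL

25 equal incoherent sources raise the level by 10·log₁₀(25) = 13.98 dB.
L_total = 81.6 + 13.98 = 95.6 dB SPL.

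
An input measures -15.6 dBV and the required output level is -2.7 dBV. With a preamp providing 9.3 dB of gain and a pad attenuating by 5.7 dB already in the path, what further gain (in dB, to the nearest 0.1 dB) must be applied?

The required make-up gain is the shortfall in the dB sum.
G = -2.7 − (-15.6) − 9.3 + 5.7 = 9.3 dB.

9.3 dB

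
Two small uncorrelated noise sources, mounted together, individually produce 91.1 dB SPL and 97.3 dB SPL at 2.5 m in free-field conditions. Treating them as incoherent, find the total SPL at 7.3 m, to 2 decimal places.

Combined at 2.5 m: 10·log₁₀(10^(91.1/10)+10^(97.3/10)) = 98.234 dB SPL.
Then apply −20·log₁₀(7.3/2.5) = -9.308 dB → 88.93 dB SPL.

88.93 dB SPL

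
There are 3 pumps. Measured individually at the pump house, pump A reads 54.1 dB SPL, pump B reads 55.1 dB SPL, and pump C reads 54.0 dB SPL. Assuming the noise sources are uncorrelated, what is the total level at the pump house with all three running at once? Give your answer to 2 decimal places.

Incoherent sources sum as intensities:
L_total = 10·log₁₀(10^(54.1/10) + 10^(55.1/10) + 10^(54.0/10)) = 10·log₁₀(831800) = 59.20 dB SPL.

59.20 dB SPL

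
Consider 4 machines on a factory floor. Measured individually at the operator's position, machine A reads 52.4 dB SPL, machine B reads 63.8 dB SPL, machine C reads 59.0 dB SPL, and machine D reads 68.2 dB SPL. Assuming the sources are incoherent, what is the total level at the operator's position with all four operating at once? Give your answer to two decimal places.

Add the sources as powers (linear), then convert back to dB:
L_total = 10·log₁₀(10^(52.4/10) + 10^(63.8/10) + 10^(59.0/10) + 10^(68.2/10)) = 10·log₁₀(9974000) = 69.99 dB SPL.

69.99 dB SPL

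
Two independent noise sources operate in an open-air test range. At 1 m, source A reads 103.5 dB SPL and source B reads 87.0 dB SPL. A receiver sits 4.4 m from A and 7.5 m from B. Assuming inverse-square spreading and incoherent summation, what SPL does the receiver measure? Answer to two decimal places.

90.66 dB SPL

At the listener: L_A = 103.5 − 20·log₁₀(4.4) = 90.631 dB; L_B = 87.0 − 20·log₁₀(7.5) = 69.499 dB.
Combined: 10·log₁₀(10^(90.631/10)+10^(69.499/10)) = 90.66 dB SPL.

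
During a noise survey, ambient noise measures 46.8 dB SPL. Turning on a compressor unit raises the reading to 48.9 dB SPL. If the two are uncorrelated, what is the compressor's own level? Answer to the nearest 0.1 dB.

Background correction is a power subtraction:
L_src = 10·log₁₀(10^(48.9/10) − 10^(46.8/10)) = 10·log₁₀(29760) = 44.7 dB SPL.

44.7 dB SPL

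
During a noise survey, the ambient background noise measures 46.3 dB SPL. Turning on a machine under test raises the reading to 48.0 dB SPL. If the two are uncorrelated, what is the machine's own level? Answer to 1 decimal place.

Subtract intensities: L_src = 10·log₁₀(10^(L_total/10) − 10^(L_bg/10)).
L_src = 10·log₁₀(10^(48.0/10) − 10^(46.3/10)) = 10·log₁₀(20440) = 43.1 dB SPL.

43.1 dB SPL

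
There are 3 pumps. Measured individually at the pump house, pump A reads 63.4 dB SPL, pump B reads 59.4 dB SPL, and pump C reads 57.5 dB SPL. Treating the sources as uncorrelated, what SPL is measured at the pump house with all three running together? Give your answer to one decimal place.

65.6 dB SPL

Add the sources as powers (linear), then convert back to dB:
L_total = 10·log₁₀(10^(63.4/10) + 10^(59.4/10) + 10^(57.5/10)) = 10·log₁₀(3621000) = 65.6 dB SPL.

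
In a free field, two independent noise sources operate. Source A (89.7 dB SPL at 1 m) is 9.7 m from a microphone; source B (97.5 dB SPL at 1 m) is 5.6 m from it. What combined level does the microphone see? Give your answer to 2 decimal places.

82.77 dB SPL

At the listener: L_A = 89.7 − 20·log₁₀(9.7) = 69.965 dB; L_B = 97.5 − 20·log₁₀(5.6) = 82.536 dB.
Combined: 10·log₁₀(10^(69.965/10)+10^(82.536/10)) = 82.77 dB SPL.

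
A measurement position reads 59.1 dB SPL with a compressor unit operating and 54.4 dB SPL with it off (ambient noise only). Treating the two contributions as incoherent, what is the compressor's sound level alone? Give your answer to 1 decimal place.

Subtract intensities: L_src = 10·log₁₀(10^(L_total/10) − 10^(L_bg/10)).
L_src = 10·log₁₀(10^(59.1/10) − 10^(54.4/10)) = 10·log₁₀(537400) = 57.3 dB SPL.

57.3 dB SPL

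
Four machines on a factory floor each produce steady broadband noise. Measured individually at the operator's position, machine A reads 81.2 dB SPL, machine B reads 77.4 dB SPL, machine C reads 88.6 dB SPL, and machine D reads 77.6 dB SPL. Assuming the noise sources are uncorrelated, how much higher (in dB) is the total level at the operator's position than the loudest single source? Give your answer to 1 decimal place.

Uncorrelated sources add in intensity (power), not in dB.
L_total = 10·log₁₀(10^(81.2/10) + 10^(77.4/10) + 10^(88.6/10) + 10^(77.6/10)) = 89.86 dB SPL.
Excess over the loudest (88.6 dB): 89.86 − 88.6 = 1.3 dB.

1.3 dB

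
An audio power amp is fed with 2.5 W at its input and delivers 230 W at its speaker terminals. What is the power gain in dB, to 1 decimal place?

19.6 dB

Power is a power quantity, so gain = 10·log₁₀(P_out/P_in).
10·log₁₀(230/2.5) = 10·log₁₀(92.00) = 19.6 dB.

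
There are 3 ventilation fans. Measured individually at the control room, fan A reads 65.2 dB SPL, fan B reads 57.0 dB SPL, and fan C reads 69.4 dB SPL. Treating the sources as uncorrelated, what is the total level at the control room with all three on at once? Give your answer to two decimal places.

Add the sources as powers (linear), then convert back to dB:
L_total = 10·log₁₀(10^(65.2/10) + 10^(57.0/10) + 10^(69.4/10)) = 10·log₁₀(12520000) = 70.98 dB SPL.

70.98 dB SPL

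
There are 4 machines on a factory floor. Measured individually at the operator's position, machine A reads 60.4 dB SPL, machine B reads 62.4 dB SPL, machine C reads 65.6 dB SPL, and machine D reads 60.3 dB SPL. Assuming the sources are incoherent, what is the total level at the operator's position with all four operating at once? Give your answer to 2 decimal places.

68.77 dB SPL

Add the sources as powers (linear), then convert back to dB:
L_total = 10·log₁₀(10^(60.4/10) + 10^(62.4/10) + 10^(65.6/10) + 10^(60.3/10)) = 10·log₁₀(7537000) = 68.77 dB SPL.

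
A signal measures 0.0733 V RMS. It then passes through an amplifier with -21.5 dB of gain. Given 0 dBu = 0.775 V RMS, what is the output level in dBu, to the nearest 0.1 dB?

Input level: 20·log₁₀(0.0733/0.775) = -20.48 dBu.
Output: -20.48 − 21.5 = -42.0 dBu.

-42.0 dBu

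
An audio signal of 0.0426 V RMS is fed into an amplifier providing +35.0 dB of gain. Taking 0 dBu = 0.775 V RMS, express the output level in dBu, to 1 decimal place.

+9.8 dBu

Input level: 20·log₁₀(0.0426/0.775) = -25.20 dBu.
Output: -25.20 + 35.0 = +9.8 dBu.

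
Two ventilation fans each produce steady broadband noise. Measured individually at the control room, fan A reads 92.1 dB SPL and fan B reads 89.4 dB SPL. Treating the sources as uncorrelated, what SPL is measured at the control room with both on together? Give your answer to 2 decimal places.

Uncorrelated sources add in intensity (power), not in dB.
L_total = 10·log₁₀(10^(92.1/10) + 10^(89.4/10)) = 10·log₁₀(2493000000) = 93.97 dB SPL.

93.97 dB SPL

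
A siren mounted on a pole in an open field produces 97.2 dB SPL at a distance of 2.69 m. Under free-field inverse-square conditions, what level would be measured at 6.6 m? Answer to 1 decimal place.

Inverse-square spreading gives ΔL = −20·log₁₀(d₂/d₁).
ΔL = −20·log₁₀(6.6/2.69) = -7.80 dB, so L₂ = 97.2 + (-7.80) = 89.4 dB SPL.

89.4 dB SPL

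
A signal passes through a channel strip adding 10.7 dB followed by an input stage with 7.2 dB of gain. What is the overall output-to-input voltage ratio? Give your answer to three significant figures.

Net gain = 10.7 + 7.2 = 17.9 dB.
Voltage ratio = 10^(17.9/20) = 7.85.

7.85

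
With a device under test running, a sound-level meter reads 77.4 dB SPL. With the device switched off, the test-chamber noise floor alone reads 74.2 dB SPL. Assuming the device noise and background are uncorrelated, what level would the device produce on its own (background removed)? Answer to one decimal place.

74.6 dB SPL

Remove the background by subtracting linear intensities:
L_src = 10·log₁₀(10^(77.4/10) − 10^(74.2/10)) = 10·log₁₀(28650000) = 74.6 dB SPL.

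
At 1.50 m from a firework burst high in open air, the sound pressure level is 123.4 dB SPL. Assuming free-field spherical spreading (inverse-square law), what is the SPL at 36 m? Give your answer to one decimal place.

95.8 dB SPL

Inverse-square spreading gives ΔL = −20·log₁₀(d₂/d₁).
ΔL = −20·log₁₀(36/1.50) = -27.60 dB, so L₂ = 123.4 + (-27.60) = 95.8 dB SPL.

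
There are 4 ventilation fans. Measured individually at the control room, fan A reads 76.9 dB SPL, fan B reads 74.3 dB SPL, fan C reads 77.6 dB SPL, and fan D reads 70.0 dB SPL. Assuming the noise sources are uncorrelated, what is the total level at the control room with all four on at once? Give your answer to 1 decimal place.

Incoherent sources sum as intensities:
L_total = 10·log₁₀(10^(76.9/10) + 10^(74.3/10) + 10^(77.6/10) + 10^(70.0/10)) = 10·log₁₀(143400000) = 81.6 dB SPL.

81.6 dB SPL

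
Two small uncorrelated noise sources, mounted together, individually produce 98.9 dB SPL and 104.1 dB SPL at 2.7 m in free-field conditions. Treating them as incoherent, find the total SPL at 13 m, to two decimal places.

Combined at 2.7 m: 10·log₁₀(10^(98.9/10)+10^(104.1/10)) = 105.246 dB SPL.
Then apply −20·log₁₀(13/2.7) = -13.652 dB → 91.59 dB SPL.

91.59 dB SPL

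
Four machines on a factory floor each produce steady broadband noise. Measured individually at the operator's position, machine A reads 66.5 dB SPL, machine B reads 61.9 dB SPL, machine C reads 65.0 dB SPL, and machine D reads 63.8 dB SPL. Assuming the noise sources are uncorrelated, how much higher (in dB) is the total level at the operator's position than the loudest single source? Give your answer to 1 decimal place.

Add the sources as powers (linear), then convert back to dB:
L_total = 10·log₁₀(10^(66.5/10) + 10^(61.9/10) + 10^(65.0/10) + 10^(63.8/10)) = 70.64 dB SPL.
Excess over the loudest (66.5 dB): 70.64 − 66.5 = 4.1 dB.

4.1 dB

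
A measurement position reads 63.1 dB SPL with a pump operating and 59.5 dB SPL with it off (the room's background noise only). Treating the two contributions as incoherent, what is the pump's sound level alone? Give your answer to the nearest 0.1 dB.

Remove the background by subtracting linear intensities:
L_src = 10·log₁₀(10^(63.1/10) − 10^(59.5/10)) = 10·log₁₀(1150000) = 60.6 dB SPL.

60.6 dB SPL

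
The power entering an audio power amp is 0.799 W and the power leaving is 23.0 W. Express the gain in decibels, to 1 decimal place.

Power ratio → dB uses the 10·log₁₀ form:
10·log₁₀(23.0/0.799) = 10·log₁₀(28.79) = 14.6 dB.

14.6 dB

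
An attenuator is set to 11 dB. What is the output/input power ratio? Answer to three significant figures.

Power ratio = 10^(dB/10).
10^(-11/10) = 10^(-1.100) = 0.0794.

0.0794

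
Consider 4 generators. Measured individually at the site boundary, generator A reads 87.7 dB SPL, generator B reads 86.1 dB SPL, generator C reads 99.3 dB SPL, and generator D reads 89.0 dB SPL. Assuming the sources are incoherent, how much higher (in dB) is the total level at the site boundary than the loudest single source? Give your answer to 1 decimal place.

Uncorrelated sources add in intensity (power), not in dB.
L_total = 10·log₁₀(10^(87.7/10) + 10^(86.1/10) + 10^(99.3/10) + 10^(89.0/10)) = 100.13 dB SPL.
Excess over the loudest (99.3 dB): 100.13 − 99.3 = 0.8 dB.

0.8 dB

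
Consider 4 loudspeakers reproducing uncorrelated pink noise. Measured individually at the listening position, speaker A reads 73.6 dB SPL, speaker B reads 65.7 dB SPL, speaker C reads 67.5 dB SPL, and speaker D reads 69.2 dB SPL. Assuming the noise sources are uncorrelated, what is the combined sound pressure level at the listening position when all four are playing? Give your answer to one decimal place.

76.1 dB SPL

Add the sources as powers (linear), then convert back to dB:
L_total = 10·log₁₀(10^(73.6/10) + 10^(65.7/10) + 10^(67.5/10) + 10^(69.2/10)) = 10·log₁₀(40570000) = 76.1 dB SPL.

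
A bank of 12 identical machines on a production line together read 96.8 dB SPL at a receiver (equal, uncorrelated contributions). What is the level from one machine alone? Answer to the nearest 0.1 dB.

86.0 dB SPL

12 equal incoherent sources add 10·log₁₀(12) = 10.79 dB over one source.
L_one = 96.8 − 10.79 = 86.0 dB SPL.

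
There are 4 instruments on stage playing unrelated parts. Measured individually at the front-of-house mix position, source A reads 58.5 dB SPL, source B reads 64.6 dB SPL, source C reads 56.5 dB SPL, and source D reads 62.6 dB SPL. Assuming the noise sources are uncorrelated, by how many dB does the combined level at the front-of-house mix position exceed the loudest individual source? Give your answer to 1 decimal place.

3.1 dB

Incoherent sources sum as intensities:
L_total = 10·log₁₀(10^(58.5/10) + 10^(64.6/10) + 10^(56.5/10) + 10^(62.6/10)) = 67.68 dB SPL.
Excess over the loudest (64.6 dB): 67.68 − 64.6 = 3.1 dB.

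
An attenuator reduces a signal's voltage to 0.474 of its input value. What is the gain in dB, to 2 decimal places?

-6.48 dB

For a voltage ratio, dB = 20·log₁₀(V₂/V₁).
20·log₁₀(0.474) = -6.48 dB.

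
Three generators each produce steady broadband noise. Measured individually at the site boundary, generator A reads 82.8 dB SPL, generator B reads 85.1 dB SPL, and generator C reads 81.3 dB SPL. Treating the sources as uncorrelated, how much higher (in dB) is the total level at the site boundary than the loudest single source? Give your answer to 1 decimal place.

Uncorrelated sources add in intensity (power), not in dB.
L_total = 10·log₁₀(10^(82.8/10) + 10^(85.1/10) + 10^(81.3/10)) = 88.12 dB SPL.
Excess over the loudest (85.1 dB): 88.12 − 85.1 = 3.0 dB.

3.0 dB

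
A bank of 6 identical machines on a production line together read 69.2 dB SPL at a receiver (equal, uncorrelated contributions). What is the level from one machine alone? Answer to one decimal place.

61.4 dB SPL

6 equal incoherent sources add 10·log₁₀(6) = 7.78 dB over one source.
L_one = 69.2 − 7.78 = 61.4 dB SPL.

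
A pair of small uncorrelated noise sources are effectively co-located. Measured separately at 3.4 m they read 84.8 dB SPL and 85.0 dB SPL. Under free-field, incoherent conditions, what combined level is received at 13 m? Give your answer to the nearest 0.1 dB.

76.3 dB SPL

Combined at 3.4 m: 10·log₁₀(10^(84.8/10)+10^(85.0/10)) = 87.91 dB SPL.
Then apply −20·log₁₀(13/3.4) = -11.65 dB → 76.3 dB SPL.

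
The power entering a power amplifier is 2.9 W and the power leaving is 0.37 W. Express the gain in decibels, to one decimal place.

-8.9 dB

Power is a power quantity, so gain = 10·log₁₀(P_out/P_in).
10·log₁₀(0.37/2.9) = 10·log₁₀(0.1276) = -8.9 dB.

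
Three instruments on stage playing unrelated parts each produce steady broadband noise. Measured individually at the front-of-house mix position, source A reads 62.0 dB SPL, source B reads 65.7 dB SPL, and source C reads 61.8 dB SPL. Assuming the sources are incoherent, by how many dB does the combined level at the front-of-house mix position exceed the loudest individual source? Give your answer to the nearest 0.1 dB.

2.6 dB

Incoherent sources sum as intensities:
L_total = 10·log₁₀(10^(62.0/10) + 10^(65.7/10) + 10^(61.8/10)) = 68.33 dB SPL.
Excess over the loudest (65.7 dB): 68.33 − 65.7 = 2.6 dB.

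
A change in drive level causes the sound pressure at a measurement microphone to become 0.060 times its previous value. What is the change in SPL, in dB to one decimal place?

Sound pressure is an amplitude quantity: ΔL = 20·log₁₀(p₂/p₁).
20·log₁₀(0.060) = -24.4 dB.

-24.4 dB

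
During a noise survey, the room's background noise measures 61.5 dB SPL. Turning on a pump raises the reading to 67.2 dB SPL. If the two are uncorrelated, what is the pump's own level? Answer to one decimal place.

Background correction is a power subtraction:
L_src = 10·log₁₀(10^(67.2/10) − 10^(61.5/10)) = 10·log₁₀(3836000) = 65.8 dB SPL.

65.8 dB SPL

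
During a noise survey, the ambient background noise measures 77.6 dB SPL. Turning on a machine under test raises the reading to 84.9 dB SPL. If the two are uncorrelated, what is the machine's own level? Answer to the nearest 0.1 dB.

Remove the background by subtracting linear intensities:
L_src = 10·log₁₀(10^(84.9/10) − 10^(77.6/10)) = 10·log₁₀(251500000) = 84.0 dB SPL.

84.0 dB SPL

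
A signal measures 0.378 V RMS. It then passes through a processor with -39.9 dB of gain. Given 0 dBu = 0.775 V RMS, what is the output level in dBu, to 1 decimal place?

Input level: 20·log₁₀(0.378/0.775) = -6.24 dBu.
Output: -6.24 − 39.9 = -46.1 dBu.

-46.1 dBu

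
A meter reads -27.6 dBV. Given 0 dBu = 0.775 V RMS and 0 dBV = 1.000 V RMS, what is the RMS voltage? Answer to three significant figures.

0.0417 V

V = 1.000 V × 10^(-27.6/20).
= 1.000 × 0.04169 = 0.0417 V.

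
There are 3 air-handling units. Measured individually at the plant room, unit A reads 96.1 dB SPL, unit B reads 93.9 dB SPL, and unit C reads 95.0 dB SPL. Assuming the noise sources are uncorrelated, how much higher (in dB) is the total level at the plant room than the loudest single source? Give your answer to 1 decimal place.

Incoherent sources sum as intensities:
L_total = 10·log₁₀(10^(96.1/10) + 10^(93.9/10) + 10^(95.0/10)) = 99.86 dB SPL.
Excess over the loudest (96.1 dB): 99.86 − 96.1 = 3.8 dB.

3.8 dB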